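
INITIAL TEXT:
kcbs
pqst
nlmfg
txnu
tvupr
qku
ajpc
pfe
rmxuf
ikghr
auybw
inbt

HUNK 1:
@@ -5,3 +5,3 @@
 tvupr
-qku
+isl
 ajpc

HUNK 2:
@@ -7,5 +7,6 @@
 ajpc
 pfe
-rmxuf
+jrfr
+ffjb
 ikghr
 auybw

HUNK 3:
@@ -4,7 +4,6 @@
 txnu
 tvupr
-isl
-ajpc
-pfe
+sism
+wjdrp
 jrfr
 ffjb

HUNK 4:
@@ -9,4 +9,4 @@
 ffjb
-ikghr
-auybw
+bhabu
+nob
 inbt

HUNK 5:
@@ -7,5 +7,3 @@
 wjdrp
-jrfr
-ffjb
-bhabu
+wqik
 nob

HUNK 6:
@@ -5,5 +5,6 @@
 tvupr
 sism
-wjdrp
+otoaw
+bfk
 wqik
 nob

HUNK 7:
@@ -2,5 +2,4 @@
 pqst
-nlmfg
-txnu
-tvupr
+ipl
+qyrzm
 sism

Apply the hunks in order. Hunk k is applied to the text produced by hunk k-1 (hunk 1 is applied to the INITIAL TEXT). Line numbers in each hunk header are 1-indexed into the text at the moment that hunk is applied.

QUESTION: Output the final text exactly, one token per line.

Answer: kcbs
pqst
ipl
qyrzm
sism
otoaw
bfk
wqik
nob
inbt

Derivation:
Hunk 1: at line 5 remove [qku] add [isl] -> 12 lines: kcbs pqst nlmfg txnu tvupr isl ajpc pfe rmxuf ikghr auybw inbt
Hunk 2: at line 7 remove [rmxuf] add [jrfr,ffjb] -> 13 lines: kcbs pqst nlmfg txnu tvupr isl ajpc pfe jrfr ffjb ikghr auybw inbt
Hunk 3: at line 4 remove [isl,ajpc,pfe] add [sism,wjdrp] -> 12 lines: kcbs pqst nlmfg txnu tvupr sism wjdrp jrfr ffjb ikghr auybw inbt
Hunk 4: at line 9 remove [ikghr,auybw] add [bhabu,nob] -> 12 lines: kcbs pqst nlmfg txnu tvupr sism wjdrp jrfr ffjb bhabu nob inbt
Hunk 5: at line 7 remove [jrfr,ffjb,bhabu] add [wqik] -> 10 lines: kcbs pqst nlmfg txnu tvupr sism wjdrp wqik nob inbt
Hunk 6: at line 5 remove [wjdrp] add [otoaw,bfk] -> 11 lines: kcbs pqst nlmfg txnu tvupr sism otoaw bfk wqik nob inbt
Hunk 7: at line 2 remove [nlmfg,txnu,tvupr] add [ipl,qyrzm] -> 10 lines: kcbs pqst ipl qyrzm sism otoaw bfk wqik nob inbt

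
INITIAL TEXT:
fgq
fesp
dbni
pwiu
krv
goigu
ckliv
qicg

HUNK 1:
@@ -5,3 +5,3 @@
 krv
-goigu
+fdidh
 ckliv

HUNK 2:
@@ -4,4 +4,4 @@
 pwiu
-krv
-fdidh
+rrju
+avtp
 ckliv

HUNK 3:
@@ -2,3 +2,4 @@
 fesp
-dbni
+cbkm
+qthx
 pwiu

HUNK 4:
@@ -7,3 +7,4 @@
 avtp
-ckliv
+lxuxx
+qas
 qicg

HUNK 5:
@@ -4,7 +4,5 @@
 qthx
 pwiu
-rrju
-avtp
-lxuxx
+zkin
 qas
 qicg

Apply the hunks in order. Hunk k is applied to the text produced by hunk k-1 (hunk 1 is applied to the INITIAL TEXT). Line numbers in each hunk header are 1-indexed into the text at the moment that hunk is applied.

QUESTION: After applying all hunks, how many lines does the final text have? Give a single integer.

Hunk 1: at line 5 remove [goigu] add [fdidh] -> 8 lines: fgq fesp dbni pwiu krv fdidh ckliv qicg
Hunk 2: at line 4 remove [krv,fdidh] add [rrju,avtp] -> 8 lines: fgq fesp dbni pwiu rrju avtp ckliv qicg
Hunk 3: at line 2 remove [dbni] add [cbkm,qthx] -> 9 lines: fgq fesp cbkm qthx pwiu rrju avtp ckliv qicg
Hunk 4: at line 7 remove [ckliv] add [lxuxx,qas] -> 10 lines: fgq fesp cbkm qthx pwiu rrju avtp lxuxx qas qicg
Hunk 5: at line 4 remove [rrju,avtp,lxuxx] add [zkin] -> 8 lines: fgq fesp cbkm qthx pwiu zkin qas qicg
Final line count: 8

Answer: 8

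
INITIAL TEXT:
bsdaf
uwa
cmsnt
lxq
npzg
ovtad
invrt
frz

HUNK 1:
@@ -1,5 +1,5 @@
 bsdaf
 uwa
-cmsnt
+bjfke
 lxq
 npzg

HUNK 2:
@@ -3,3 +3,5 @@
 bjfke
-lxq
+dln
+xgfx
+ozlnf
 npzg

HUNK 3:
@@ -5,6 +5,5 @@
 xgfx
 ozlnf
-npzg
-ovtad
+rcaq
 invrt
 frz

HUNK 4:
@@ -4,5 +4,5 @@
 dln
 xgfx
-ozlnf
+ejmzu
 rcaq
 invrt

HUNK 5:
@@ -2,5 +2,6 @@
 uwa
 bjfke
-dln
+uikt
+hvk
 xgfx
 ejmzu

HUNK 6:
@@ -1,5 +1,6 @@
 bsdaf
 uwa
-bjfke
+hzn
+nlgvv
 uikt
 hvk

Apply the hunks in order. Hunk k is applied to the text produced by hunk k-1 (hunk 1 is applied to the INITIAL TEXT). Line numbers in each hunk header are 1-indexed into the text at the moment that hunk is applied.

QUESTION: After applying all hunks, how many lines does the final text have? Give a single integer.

Answer: 11

Derivation:
Hunk 1: at line 1 remove [cmsnt] add [bjfke] -> 8 lines: bsdaf uwa bjfke lxq npzg ovtad invrt frz
Hunk 2: at line 3 remove [lxq] add [dln,xgfx,ozlnf] -> 10 lines: bsdaf uwa bjfke dln xgfx ozlnf npzg ovtad invrt frz
Hunk 3: at line 5 remove [npzg,ovtad] add [rcaq] -> 9 lines: bsdaf uwa bjfke dln xgfx ozlnf rcaq invrt frz
Hunk 4: at line 4 remove [ozlnf] add [ejmzu] -> 9 lines: bsdaf uwa bjfke dln xgfx ejmzu rcaq invrt frz
Hunk 5: at line 2 remove [dln] add [uikt,hvk] -> 10 lines: bsdaf uwa bjfke uikt hvk xgfx ejmzu rcaq invrt frz
Hunk 6: at line 1 remove [bjfke] add [hzn,nlgvv] -> 11 lines: bsdaf uwa hzn nlgvv uikt hvk xgfx ejmzu rcaq invrt frz
Final line count: 11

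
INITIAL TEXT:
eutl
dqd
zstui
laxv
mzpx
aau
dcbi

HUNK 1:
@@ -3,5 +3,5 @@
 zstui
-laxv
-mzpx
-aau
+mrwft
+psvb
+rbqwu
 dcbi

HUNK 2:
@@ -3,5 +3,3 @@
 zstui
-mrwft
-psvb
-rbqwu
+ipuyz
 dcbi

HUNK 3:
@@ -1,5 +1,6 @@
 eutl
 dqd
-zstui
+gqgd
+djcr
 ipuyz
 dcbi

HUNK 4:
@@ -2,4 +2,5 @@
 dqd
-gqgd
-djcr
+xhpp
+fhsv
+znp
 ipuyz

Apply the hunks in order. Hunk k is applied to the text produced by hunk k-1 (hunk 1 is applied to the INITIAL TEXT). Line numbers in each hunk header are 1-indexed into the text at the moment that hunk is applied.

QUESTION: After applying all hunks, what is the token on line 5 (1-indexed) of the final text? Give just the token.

Answer: znp

Derivation:
Hunk 1: at line 3 remove [laxv,mzpx,aau] add [mrwft,psvb,rbqwu] -> 7 lines: eutl dqd zstui mrwft psvb rbqwu dcbi
Hunk 2: at line 3 remove [mrwft,psvb,rbqwu] add [ipuyz] -> 5 lines: eutl dqd zstui ipuyz dcbi
Hunk 3: at line 1 remove [zstui] add [gqgd,djcr] -> 6 lines: eutl dqd gqgd djcr ipuyz dcbi
Hunk 4: at line 2 remove [gqgd,djcr] add [xhpp,fhsv,znp] -> 7 lines: eutl dqd xhpp fhsv znp ipuyz dcbi
Final line 5: znp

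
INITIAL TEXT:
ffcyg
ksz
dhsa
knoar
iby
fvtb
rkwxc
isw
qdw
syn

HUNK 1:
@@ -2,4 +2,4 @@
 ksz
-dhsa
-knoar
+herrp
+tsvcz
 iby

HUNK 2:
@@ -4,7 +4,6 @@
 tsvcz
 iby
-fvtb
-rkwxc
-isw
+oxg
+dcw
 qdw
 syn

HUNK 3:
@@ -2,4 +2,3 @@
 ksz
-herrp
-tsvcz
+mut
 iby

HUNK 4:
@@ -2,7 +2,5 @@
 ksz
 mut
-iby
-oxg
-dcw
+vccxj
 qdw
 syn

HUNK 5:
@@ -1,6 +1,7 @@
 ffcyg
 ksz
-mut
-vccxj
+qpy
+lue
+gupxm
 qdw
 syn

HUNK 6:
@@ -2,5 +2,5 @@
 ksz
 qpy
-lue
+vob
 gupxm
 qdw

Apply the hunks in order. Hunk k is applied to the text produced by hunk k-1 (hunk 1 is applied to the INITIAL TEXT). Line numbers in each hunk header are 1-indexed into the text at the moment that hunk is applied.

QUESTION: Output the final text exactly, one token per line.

Answer: ffcyg
ksz
qpy
vob
gupxm
qdw
syn

Derivation:
Hunk 1: at line 2 remove [dhsa,knoar] add [herrp,tsvcz] -> 10 lines: ffcyg ksz herrp tsvcz iby fvtb rkwxc isw qdw syn
Hunk 2: at line 4 remove [fvtb,rkwxc,isw] add [oxg,dcw] -> 9 lines: ffcyg ksz herrp tsvcz iby oxg dcw qdw syn
Hunk 3: at line 2 remove [herrp,tsvcz] add [mut] -> 8 lines: ffcyg ksz mut iby oxg dcw qdw syn
Hunk 4: at line 2 remove [iby,oxg,dcw] add [vccxj] -> 6 lines: ffcyg ksz mut vccxj qdw syn
Hunk 5: at line 1 remove [mut,vccxj] add [qpy,lue,gupxm] -> 7 lines: ffcyg ksz qpy lue gupxm qdw syn
Hunk 6: at line 2 remove [lue] add [vob] -> 7 lines: ffcyg ksz qpy vob gupxm qdw syn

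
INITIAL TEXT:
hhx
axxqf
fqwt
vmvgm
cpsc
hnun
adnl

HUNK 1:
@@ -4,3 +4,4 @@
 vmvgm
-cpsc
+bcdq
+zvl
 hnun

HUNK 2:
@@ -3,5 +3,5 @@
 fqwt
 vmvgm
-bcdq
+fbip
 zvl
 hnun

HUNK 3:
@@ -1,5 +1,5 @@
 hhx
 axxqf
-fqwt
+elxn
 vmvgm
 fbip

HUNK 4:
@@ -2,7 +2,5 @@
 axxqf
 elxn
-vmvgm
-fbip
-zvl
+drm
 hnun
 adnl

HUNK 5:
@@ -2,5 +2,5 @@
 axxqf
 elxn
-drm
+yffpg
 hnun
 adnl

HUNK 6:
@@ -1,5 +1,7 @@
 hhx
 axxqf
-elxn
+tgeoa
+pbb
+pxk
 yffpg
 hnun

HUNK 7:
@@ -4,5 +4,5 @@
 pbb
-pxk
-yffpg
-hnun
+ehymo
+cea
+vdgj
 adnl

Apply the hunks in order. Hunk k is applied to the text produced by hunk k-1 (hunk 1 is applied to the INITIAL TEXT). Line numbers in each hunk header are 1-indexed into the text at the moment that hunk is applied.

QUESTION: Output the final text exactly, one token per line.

Hunk 1: at line 4 remove [cpsc] add [bcdq,zvl] -> 8 lines: hhx axxqf fqwt vmvgm bcdq zvl hnun adnl
Hunk 2: at line 3 remove [bcdq] add [fbip] -> 8 lines: hhx axxqf fqwt vmvgm fbip zvl hnun adnl
Hunk 3: at line 1 remove [fqwt] add [elxn] -> 8 lines: hhx axxqf elxn vmvgm fbip zvl hnun adnl
Hunk 4: at line 2 remove [vmvgm,fbip,zvl] add [drm] -> 6 lines: hhx axxqf elxn drm hnun adnl
Hunk 5: at line 2 remove [drm] add [yffpg] -> 6 lines: hhx axxqf elxn yffpg hnun adnl
Hunk 6: at line 1 remove [elxn] add [tgeoa,pbb,pxk] -> 8 lines: hhx axxqf tgeoa pbb pxk yffpg hnun adnl
Hunk 7: at line 4 remove [pxk,yffpg,hnun] add [ehymo,cea,vdgj] -> 8 lines: hhx axxqf tgeoa pbb ehymo cea vdgj adnl

Answer: hhx
axxqf
tgeoa
pbb
ehymo
cea
vdgj
adnl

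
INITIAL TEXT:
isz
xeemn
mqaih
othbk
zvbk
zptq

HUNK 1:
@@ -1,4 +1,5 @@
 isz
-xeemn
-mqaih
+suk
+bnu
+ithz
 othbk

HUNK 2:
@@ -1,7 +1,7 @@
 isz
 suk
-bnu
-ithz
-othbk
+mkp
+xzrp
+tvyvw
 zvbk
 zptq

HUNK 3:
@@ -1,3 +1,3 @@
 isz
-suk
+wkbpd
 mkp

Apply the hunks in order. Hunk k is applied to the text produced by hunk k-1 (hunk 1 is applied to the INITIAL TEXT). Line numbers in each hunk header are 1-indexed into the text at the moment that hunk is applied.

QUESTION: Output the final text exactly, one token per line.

Answer: isz
wkbpd
mkp
xzrp
tvyvw
zvbk
zptq

Derivation:
Hunk 1: at line 1 remove [xeemn,mqaih] add [suk,bnu,ithz] -> 7 lines: isz suk bnu ithz othbk zvbk zptq
Hunk 2: at line 1 remove [bnu,ithz,othbk] add [mkp,xzrp,tvyvw] -> 7 lines: isz suk mkp xzrp tvyvw zvbk zptq
Hunk 3: at line 1 remove [suk] add [wkbpd] -> 7 lines: isz wkbpd mkp xzrp tvyvw zvbk zptq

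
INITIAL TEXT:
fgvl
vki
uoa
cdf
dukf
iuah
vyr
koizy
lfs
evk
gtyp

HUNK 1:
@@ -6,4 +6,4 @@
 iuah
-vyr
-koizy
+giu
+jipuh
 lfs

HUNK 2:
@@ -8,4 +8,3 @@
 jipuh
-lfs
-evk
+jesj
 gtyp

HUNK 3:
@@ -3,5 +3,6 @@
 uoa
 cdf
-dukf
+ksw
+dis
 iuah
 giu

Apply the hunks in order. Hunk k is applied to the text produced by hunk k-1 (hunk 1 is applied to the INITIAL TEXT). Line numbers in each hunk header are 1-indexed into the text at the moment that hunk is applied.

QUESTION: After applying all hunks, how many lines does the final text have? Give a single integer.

Hunk 1: at line 6 remove [vyr,koizy] add [giu,jipuh] -> 11 lines: fgvl vki uoa cdf dukf iuah giu jipuh lfs evk gtyp
Hunk 2: at line 8 remove [lfs,evk] add [jesj] -> 10 lines: fgvl vki uoa cdf dukf iuah giu jipuh jesj gtyp
Hunk 3: at line 3 remove [dukf] add [ksw,dis] -> 11 lines: fgvl vki uoa cdf ksw dis iuah giu jipuh jesj gtyp
Final line count: 11

Answer: 11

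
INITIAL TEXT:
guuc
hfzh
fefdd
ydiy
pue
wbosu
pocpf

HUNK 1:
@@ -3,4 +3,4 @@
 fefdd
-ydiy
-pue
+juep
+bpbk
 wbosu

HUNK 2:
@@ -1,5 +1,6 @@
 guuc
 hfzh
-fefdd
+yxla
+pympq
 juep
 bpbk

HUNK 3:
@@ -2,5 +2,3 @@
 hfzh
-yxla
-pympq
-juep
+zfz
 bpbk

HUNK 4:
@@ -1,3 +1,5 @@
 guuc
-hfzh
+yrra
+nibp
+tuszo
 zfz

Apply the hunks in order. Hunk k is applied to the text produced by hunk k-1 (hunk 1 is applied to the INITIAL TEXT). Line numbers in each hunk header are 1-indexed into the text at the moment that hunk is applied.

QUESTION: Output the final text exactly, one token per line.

Answer: guuc
yrra
nibp
tuszo
zfz
bpbk
wbosu
pocpf

Derivation:
Hunk 1: at line 3 remove [ydiy,pue] add [juep,bpbk] -> 7 lines: guuc hfzh fefdd juep bpbk wbosu pocpf
Hunk 2: at line 1 remove [fefdd] add [yxla,pympq] -> 8 lines: guuc hfzh yxla pympq juep bpbk wbosu pocpf
Hunk 3: at line 2 remove [yxla,pympq,juep] add [zfz] -> 6 lines: guuc hfzh zfz bpbk wbosu pocpf
Hunk 4: at line 1 remove [hfzh] add [yrra,nibp,tuszo] -> 8 lines: guuc yrra nibp tuszo zfz bpbk wbosu pocpf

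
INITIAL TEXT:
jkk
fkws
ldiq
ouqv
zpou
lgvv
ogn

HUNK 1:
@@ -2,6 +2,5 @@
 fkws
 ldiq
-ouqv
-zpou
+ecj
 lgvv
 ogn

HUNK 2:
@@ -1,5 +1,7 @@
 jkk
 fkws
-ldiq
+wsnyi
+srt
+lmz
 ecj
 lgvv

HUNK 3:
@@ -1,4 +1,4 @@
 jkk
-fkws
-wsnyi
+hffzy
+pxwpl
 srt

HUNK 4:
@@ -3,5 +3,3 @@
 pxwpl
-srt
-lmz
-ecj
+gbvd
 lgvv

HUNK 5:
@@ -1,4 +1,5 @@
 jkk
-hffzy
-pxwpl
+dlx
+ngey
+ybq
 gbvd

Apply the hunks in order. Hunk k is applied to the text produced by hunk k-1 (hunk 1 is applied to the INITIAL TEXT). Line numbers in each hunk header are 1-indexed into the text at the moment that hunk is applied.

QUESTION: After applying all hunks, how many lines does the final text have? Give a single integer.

Hunk 1: at line 2 remove [ouqv,zpou] add [ecj] -> 6 lines: jkk fkws ldiq ecj lgvv ogn
Hunk 2: at line 1 remove [ldiq] add [wsnyi,srt,lmz] -> 8 lines: jkk fkws wsnyi srt lmz ecj lgvv ogn
Hunk 3: at line 1 remove [fkws,wsnyi] add [hffzy,pxwpl] -> 8 lines: jkk hffzy pxwpl srt lmz ecj lgvv ogn
Hunk 4: at line 3 remove [srt,lmz,ecj] add [gbvd] -> 6 lines: jkk hffzy pxwpl gbvd lgvv ogn
Hunk 5: at line 1 remove [hffzy,pxwpl] add [dlx,ngey,ybq] -> 7 lines: jkk dlx ngey ybq gbvd lgvv ogn
Final line count: 7

Answer: 7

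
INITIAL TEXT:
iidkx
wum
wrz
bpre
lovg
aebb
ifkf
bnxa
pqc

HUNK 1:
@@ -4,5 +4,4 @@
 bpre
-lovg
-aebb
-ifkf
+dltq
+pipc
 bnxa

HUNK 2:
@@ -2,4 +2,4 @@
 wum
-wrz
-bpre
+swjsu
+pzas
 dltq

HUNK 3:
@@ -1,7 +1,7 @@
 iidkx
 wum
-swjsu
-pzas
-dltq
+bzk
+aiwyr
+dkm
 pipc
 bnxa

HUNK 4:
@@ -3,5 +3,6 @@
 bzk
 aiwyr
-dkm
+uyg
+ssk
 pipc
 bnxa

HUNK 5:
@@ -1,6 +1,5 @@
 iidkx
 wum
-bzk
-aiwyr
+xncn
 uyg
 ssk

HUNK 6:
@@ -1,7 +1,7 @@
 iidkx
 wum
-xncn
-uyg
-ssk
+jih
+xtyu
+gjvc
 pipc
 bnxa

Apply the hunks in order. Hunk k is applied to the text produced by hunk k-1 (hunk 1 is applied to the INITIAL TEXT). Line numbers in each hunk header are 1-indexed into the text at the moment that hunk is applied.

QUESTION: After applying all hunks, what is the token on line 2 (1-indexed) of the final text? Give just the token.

Answer: wum

Derivation:
Hunk 1: at line 4 remove [lovg,aebb,ifkf] add [dltq,pipc] -> 8 lines: iidkx wum wrz bpre dltq pipc bnxa pqc
Hunk 2: at line 2 remove [wrz,bpre] add [swjsu,pzas] -> 8 lines: iidkx wum swjsu pzas dltq pipc bnxa pqc
Hunk 3: at line 1 remove [swjsu,pzas,dltq] add [bzk,aiwyr,dkm] -> 8 lines: iidkx wum bzk aiwyr dkm pipc bnxa pqc
Hunk 4: at line 3 remove [dkm] add [uyg,ssk] -> 9 lines: iidkx wum bzk aiwyr uyg ssk pipc bnxa pqc
Hunk 5: at line 1 remove [bzk,aiwyr] add [xncn] -> 8 lines: iidkx wum xncn uyg ssk pipc bnxa pqc
Hunk 6: at line 1 remove [xncn,uyg,ssk] add [jih,xtyu,gjvc] -> 8 lines: iidkx wum jih xtyu gjvc pipc bnxa pqc
Final line 2: wum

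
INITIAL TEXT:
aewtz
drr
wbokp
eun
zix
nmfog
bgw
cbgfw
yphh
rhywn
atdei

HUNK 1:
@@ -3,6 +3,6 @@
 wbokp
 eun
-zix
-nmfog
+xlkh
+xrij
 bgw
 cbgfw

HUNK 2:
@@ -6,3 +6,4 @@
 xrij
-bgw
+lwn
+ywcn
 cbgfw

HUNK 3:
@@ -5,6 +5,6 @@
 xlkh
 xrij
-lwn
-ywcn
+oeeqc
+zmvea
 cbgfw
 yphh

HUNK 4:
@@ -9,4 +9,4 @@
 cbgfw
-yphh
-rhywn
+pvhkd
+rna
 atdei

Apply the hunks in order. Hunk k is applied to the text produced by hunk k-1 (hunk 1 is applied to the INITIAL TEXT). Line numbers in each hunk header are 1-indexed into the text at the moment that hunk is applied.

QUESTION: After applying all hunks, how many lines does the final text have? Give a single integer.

Answer: 12

Derivation:
Hunk 1: at line 3 remove [zix,nmfog] add [xlkh,xrij] -> 11 lines: aewtz drr wbokp eun xlkh xrij bgw cbgfw yphh rhywn atdei
Hunk 2: at line 6 remove [bgw] add [lwn,ywcn] -> 12 lines: aewtz drr wbokp eun xlkh xrij lwn ywcn cbgfw yphh rhywn atdei
Hunk 3: at line 5 remove [lwn,ywcn] add [oeeqc,zmvea] -> 12 lines: aewtz drr wbokp eun xlkh xrij oeeqc zmvea cbgfw yphh rhywn atdei
Hunk 4: at line 9 remove [yphh,rhywn] add [pvhkd,rna] -> 12 lines: aewtz drr wbokp eun xlkh xrij oeeqc zmvea cbgfw pvhkd rna atdei
Final line count: 12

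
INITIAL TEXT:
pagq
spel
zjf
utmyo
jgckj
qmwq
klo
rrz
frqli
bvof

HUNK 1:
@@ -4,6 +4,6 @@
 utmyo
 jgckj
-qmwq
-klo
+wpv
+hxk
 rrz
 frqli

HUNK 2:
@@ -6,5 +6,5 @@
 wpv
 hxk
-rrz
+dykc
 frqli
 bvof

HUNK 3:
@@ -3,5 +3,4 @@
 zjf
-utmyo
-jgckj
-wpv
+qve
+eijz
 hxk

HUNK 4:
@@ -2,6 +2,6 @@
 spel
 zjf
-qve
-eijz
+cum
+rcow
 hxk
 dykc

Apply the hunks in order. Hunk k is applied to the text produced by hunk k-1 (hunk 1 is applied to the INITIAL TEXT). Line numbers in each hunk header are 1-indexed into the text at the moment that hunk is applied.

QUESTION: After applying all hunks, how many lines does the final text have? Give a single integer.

Answer: 9

Derivation:
Hunk 1: at line 4 remove [qmwq,klo] add [wpv,hxk] -> 10 lines: pagq spel zjf utmyo jgckj wpv hxk rrz frqli bvof
Hunk 2: at line 6 remove [rrz] add [dykc] -> 10 lines: pagq spel zjf utmyo jgckj wpv hxk dykc frqli bvof
Hunk 3: at line 3 remove [utmyo,jgckj,wpv] add [qve,eijz] -> 9 lines: pagq spel zjf qve eijz hxk dykc frqli bvof
Hunk 4: at line 2 remove [qve,eijz] add [cum,rcow] -> 9 lines: pagq spel zjf cum rcow hxk dykc frqli bvof
Final line count: 9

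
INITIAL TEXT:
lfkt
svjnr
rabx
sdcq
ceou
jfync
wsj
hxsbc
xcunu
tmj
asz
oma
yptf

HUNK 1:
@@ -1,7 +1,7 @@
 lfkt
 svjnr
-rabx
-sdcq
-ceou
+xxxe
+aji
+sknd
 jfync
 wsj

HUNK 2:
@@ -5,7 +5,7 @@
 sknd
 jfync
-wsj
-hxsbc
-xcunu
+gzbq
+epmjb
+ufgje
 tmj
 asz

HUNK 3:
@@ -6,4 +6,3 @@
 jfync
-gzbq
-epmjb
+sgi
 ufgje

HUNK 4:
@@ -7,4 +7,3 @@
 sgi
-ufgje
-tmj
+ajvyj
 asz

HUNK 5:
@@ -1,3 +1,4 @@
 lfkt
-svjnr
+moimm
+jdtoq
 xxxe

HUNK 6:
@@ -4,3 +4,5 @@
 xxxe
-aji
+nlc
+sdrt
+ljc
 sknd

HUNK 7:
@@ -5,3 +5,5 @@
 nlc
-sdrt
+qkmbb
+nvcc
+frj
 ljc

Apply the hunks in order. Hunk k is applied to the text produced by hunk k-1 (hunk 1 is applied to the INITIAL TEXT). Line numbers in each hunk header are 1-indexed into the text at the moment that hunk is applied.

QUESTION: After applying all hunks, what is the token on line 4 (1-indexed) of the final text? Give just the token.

Answer: xxxe

Derivation:
Hunk 1: at line 1 remove [rabx,sdcq,ceou] add [xxxe,aji,sknd] -> 13 lines: lfkt svjnr xxxe aji sknd jfync wsj hxsbc xcunu tmj asz oma yptf
Hunk 2: at line 5 remove [wsj,hxsbc,xcunu] add [gzbq,epmjb,ufgje] -> 13 lines: lfkt svjnr xxxe aji sknd jfync gzbq epmjb ufgje tmj asz oma yptf
Hunk 3: at line 6 remove [gzbq,epmjb] add [sgi] -> 12 lines: lfkt svjnr xxxe aji sknd jfync sgi ufgje tmj asz oma yptf
Hunk 4: at line 7 remove [ufgje,tmj] add [ajvyj] -> 11 lines: lfkt svjnr xxxe aji sknd jfync sgi ajvyj asz oma yptf
Hunk 5: at line 1 remove [svjnr] add [moimm,jdtoq] -> 12 lines: lfkt moimm jdtoq xxxe aji sknd jfync sgi ajvyj asz oma yptf
Hunk 6: at line 4 remove [aji] add [nlc,sdrt,ljc] -> 14 lines: lfkt moimm jdtoq xxxe nlc sdrt ljc sknd jfync sgi ajvyj asz oma yptf
Hunk 7: at line 5 remove [sdrt] add [qkmbb,nvcc,frj] -> 16 lines: lfkt moimm jdtoq xxxe nlc qkmbb nvcc frj ljc sknd jfync sgi ajvyj asz oma yptf
Final line 4: xxxe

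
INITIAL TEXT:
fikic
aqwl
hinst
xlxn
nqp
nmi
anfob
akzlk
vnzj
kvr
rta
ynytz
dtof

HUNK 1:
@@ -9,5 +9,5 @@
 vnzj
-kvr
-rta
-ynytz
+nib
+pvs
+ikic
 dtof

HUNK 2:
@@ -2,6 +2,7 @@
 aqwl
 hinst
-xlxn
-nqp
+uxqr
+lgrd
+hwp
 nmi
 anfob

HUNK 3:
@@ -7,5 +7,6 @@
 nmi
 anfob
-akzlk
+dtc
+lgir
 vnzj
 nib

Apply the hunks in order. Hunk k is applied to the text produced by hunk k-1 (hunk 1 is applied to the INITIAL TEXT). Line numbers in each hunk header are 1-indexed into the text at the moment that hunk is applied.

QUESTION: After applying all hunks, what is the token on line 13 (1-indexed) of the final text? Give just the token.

Hunk 1: at line 9 remove [kvr,rta,ynytz] add [nib,pvs,ikic] -> 13 lines: fikic aqwl hinst xlxn nqp nmi anfob akzlk vnzj nib pvs ikic dtof
Hunk 2: at line 2 remove [xlxn,nqp] add [uxqr,lgrd,hwp] -> 14 lines: fikic aqwl hinst uxqr lgrd hwp nmi anfob akzlk vnzj nib pvs ikic dtof
Hunk 3: at line 7 remove [akzlk] add [dtc,lgir] -> 15 lines: fikic aqwl hinst uxqr lgrd hwp nmi anfob dtc lgir vnzj nib pvs ikic dtof
Final line 13: pvs

Answer: pvs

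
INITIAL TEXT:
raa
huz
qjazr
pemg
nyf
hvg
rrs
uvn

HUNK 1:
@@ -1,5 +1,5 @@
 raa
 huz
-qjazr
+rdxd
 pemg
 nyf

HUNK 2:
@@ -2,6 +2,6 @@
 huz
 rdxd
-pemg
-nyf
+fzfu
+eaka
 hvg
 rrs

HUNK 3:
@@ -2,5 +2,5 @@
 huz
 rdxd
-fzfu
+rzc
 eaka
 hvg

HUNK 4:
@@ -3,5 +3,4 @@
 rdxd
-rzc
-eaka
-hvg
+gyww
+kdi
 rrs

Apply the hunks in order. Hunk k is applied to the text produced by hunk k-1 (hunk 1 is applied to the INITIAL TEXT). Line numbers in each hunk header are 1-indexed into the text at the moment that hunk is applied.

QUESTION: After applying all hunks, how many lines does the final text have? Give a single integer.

Hunk 1: at line 1 remove [qjazr] add [rdxd] -> 8 lines: raa huz rdxd pemg nyf hvg rrs uvn
Hunk 2: at line 2 remove [pemg,nyf] add [fzfu,eaka] -> 8 lines: raa huz rdxd fzfu eaka hvg rrs uvn
Hunk 3: at line 2 remove [fzfu] add [rzc] -> 8 lines: raa huz rdxd rzc eaka hvg rrs uvn
Hunk 4: at line 3 remove [rzc,eaka,hvg] add [gyww,kdi] -> 7 lines: raa huz rdxd gyww kdi rrs uvn
Final line count: 7

Answer: 7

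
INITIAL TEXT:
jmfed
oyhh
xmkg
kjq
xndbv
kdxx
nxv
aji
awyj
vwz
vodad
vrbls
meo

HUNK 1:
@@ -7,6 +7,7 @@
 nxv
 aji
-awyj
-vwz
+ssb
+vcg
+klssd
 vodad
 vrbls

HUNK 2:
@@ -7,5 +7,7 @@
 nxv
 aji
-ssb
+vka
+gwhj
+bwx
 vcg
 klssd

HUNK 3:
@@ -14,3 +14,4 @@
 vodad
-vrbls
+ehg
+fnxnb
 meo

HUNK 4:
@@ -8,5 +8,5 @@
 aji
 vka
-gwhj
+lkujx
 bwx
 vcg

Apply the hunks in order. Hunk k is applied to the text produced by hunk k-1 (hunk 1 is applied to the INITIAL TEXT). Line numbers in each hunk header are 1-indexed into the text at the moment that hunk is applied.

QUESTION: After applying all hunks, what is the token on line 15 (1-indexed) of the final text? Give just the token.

Answer: ehg

Derivation:
Hunk 1: at line 7 remove [awyj,vwz] add [ssb,vcg,klssd] -> 14 lines: jmfed oyhh xmkg kjq xndbv kdxx nxv aji ssb vcg klssd vodad vrbls meo
Hunk 2: at line 7 remove [ssb] add [vka,gwhj,bwx] -> 16 lines: jmfed oyhh xmkg kjq xndbv kdxx nxv aji vka gwhj bwx vcg klssd vodad vrbls meo
Hunk 3: at line 14 remove [vrbls] add [ehg,fnxnb] -> 17 lines: jmfed oyhh xmkg kjq xndbv kdxx nxv aji vka gwhj bwx vcg klssd vodad ehg fnxnb meo
Hunk 4: at line 8 remove [gwhj] add [lkujx] -> 17 lines: jmfed oyhh xmkg kjq xndbv kdxx nxv aji vka lkujx bwx vcg klssd vodad ehg fnxnb meo
Final line 15: ehg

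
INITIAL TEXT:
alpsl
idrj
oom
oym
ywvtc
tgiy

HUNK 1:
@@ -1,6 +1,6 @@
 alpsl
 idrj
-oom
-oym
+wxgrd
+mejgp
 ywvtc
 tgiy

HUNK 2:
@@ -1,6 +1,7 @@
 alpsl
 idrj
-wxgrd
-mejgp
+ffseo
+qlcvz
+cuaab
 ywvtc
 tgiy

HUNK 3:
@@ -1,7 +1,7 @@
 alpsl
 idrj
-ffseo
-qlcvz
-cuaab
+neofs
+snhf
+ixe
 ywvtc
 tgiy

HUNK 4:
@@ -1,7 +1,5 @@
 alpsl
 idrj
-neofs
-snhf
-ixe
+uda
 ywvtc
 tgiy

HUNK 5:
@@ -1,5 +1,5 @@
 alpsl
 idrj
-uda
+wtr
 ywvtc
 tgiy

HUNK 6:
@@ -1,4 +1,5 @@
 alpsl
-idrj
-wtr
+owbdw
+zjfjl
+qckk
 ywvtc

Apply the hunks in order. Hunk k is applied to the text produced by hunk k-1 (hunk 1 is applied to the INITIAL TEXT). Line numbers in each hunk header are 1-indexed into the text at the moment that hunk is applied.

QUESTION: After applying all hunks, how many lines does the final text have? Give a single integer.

Hunk 1: at line 1 remove [oom,oym] add [wxgrd,mejgp] -> 6 lines: alpsl idrj wxgrd mejgp ywvtc tgiy
Hunk 2: at line 1 remove [wxgrd,mejgp] add [ffseo,qlcvz,cuaab] -> 7 lines: alpsl idrj ffseo qlcvz cuaab ywvtc tgiy
Hunk 3: at line 1 remove [ffseo,qlcvz,cuaab] add [neofs,snhf,ixe] -> 7 lines: alpsl idrj neofs snhf ixe ywvtc tgiy
Hunk 4: at line 1 remove [neofs,snhf,ixe] add [uda] -> 5 lines: alpsl idrj uda ywvtc tgiy
Hunk 5: at line 1 remove [uda] add [wtr] -> 5 lines: alpsl idrj wtr ywvtc tgiy
Hunk 6: at line 1 remove [idrj,wtr] add [owbdw,zjfjl,qckk] -> 6 lines: alpsl owbdw zjfjl qckk ywvtc tgiy
Final line count: 6

Answer: 6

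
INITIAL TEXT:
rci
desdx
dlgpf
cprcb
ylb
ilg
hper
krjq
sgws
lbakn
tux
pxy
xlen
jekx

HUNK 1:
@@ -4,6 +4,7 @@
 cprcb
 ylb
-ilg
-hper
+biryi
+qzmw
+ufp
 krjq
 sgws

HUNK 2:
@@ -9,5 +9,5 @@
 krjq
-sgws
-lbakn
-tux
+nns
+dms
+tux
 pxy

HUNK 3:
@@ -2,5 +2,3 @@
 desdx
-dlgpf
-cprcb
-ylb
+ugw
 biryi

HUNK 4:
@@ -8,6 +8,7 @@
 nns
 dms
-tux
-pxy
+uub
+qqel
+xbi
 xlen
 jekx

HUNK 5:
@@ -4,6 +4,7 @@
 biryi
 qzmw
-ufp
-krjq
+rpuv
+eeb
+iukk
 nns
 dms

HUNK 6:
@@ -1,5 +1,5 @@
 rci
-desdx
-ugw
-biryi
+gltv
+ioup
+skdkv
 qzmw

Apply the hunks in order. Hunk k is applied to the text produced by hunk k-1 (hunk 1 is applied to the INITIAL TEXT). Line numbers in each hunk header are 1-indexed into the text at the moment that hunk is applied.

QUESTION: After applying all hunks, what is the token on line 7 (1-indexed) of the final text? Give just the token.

Answer: eeb

Derivation:
Hunk 1: at line 4 remove [ilg,hper] add [biryi,qzmw,ufp] -> 15 lines: rci desdx dlgpf cprcb ylb biryi qzmw ufp krjq sgws lbakn tux pxy xlen jekx
Hunk 2: at line 9 remove [sgws,lbakn,tux] add [nns,dms,tux] -> 15 lines: rci desdx dlgpf cprcb ylb biryi qzmw ufp krjq nns dms tux pxy xlen jekx
Hunk 3: at line 2 remove [dlgpf,cprcb,ylb] add [ugw] -> 13 lines: rci desdx ugw biryi qzmw ufp krjq nns dms tux pxy xlen jekx
Hunk 4: at line 8 remove [tux,pxy] add [uub,qqel,xbi] -> 14 lines: rci desdx ugw biryi qzmw ufp krjq nns dms uub qqel xbi xlen jekx
Hunk 5: at line 4 remove [ufp,krjq] add [rpuv,eeb,iukk] -> 15 lines: rci desdx ugw biryi qzmw rpuv eeb iukk nns dms uub qqel xbi xlen jekx
Hunk 6: at line 1 remove [desdx,ugw,biryi] add [gltv,ioup,skdkv] -> 15 lines: rci gltv ioup skdkv qzmw rpuv eeb iukk nns dms uub qqel xbi xlen jekx
Final line 7: eeb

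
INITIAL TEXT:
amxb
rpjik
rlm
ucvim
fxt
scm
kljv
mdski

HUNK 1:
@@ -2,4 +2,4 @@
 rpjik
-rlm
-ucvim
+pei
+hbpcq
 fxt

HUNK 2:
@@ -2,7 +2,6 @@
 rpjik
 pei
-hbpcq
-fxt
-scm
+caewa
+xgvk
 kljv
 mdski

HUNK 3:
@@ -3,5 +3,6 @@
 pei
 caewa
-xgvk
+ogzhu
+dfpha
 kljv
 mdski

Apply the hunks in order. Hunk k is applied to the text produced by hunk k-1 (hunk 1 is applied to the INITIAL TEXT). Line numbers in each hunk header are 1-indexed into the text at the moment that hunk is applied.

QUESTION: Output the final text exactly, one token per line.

Answer: amxb
rpjik
pei
caewa
ogzhu
dfpha
kljv
mdski

Derivation:
Hunk 1: at line 2 remove [rlm,ucvim] add [pei,hbpcq] -> 8 lines: amxb rpjik pei hbpcq fxt scm kljv mdski
Hunk 2: at line 2 remove [hbpcq,fxt,scm] add [caewa,xgvk] -> 7 lines: amxb rpjik pei caewa xgvk kljv mdski
Hunk 3: at line 3 remove [xgvk] add [ogzhu,dfpha] -> 8 lines: amxb rpjik pei caewa ogzhu dfpha kljv mdski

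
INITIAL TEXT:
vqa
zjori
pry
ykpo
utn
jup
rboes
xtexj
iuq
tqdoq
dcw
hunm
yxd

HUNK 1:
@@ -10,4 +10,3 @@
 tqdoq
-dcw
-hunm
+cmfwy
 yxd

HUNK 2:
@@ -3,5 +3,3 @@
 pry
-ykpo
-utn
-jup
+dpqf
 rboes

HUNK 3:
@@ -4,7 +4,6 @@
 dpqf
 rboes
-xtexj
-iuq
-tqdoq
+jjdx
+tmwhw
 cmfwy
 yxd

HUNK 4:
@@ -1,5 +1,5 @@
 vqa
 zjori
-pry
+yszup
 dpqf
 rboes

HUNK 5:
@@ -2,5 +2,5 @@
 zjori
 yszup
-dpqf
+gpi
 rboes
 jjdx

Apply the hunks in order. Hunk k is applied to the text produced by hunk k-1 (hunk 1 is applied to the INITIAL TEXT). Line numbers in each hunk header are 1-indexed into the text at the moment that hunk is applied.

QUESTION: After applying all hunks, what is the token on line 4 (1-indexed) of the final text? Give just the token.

Answer: gpi

Derivation:
Hunk 1: at line 10 remove [dcw,hunm] add [cmfwy] -> 12 lines: vqa zjori pry ykpo utn jup rboes xtexj iuq tqdoq cmfwy yxd
Hunk 2: at line 3 remove [ykpo,utn,jup] add [dpqf] -> 10 lines: vqa zjori pry dpqf rboes xtexj iuq tqdoq cmfwy yxd
Hunk 3: at line 4 remove [xtexj,iuq,tqdoq] add [jjdx,tmwhw] -> 9 lines: vqa zjori pry dpqf rboes jjdx tmwhw cmfwy yxd
Hunk 4: at line 1 remove [pry] add [yszup] -> 9 lines: vqa zjori yszup dpqf rboes jjdx tmwhw cmfwy yxd
Hunk 5: at line 2 remove [dpqf] add [gpi] -> 9 lines: vqa zjori yszup gpi rboes jjdx tmwhw cmfwy yxd
Final line 4: gpi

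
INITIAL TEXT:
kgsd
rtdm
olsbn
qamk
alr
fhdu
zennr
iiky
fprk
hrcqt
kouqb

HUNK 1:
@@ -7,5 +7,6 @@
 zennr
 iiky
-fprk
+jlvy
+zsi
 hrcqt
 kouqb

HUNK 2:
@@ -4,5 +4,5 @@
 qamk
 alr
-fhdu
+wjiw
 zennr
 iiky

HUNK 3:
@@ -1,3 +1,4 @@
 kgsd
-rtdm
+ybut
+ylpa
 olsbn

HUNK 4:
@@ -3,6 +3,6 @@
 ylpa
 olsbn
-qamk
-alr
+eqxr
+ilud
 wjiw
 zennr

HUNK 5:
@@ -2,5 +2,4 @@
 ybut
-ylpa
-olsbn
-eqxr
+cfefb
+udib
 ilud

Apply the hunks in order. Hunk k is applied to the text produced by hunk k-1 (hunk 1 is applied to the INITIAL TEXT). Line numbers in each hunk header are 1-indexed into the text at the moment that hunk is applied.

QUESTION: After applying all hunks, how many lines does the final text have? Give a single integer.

Answer: 12

Derivation:
Hunk 1: at line 7 remove [fprk] add [jlvy,zsi] -> 12 lines: kgsd rtdm olsbn qamk alr fhdu zennr iiky jlvy zsi hrcqt kouqb
Hunk 2: at line 4 remove [fhdu] add [wjiw] -> 12 lines: kgsd rtdm olsbn qamk alr wjiw zennr iiky jlvy zsi hrcqt kouqb
Hunk 3: at line 1 remove [rtdm] add [ybut,ylpa] -> 13 lines: kgsd ybut ylpa olsbn qamk alr wjiw zennr iiky jlvy zsi hrcqt kouqb
Hunk 4: at line 3 remove [qamk,alr] add [eqxr,ilud] -> 13 lines: kgsd ybut ylpa olsbn eqxr ilud wjiw zennr iiky jlvy zsi hrcqt kouqb
Hunk 5: at line 2 remove [ylpa,olsbn,eqxr] add [cfefb,udib] -> 12 lines: kgsd ybut cfefb udib ilud wjiw zennr iiky jlvy zsi hrcqt kouqb
Final line count: 12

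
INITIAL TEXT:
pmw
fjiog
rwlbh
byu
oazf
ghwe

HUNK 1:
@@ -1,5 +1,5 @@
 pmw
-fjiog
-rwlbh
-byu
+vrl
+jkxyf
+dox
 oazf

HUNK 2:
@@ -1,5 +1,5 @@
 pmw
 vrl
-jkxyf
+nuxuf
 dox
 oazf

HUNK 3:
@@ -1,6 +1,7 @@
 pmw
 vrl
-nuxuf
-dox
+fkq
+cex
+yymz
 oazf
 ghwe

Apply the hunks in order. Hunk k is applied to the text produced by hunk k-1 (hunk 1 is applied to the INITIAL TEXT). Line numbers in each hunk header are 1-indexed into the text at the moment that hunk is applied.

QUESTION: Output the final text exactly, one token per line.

Answer: pmw
vrl
fkq
cex
yymz
oazf
ghwe

Derivation:
Hunk 1: at line 1 remove [fjiog,rwlbh,byu] add [vrl,jkxyf,dox] -> 6 lines: pmw vrl jkxyf dox oazf ghwe
Hunk 2: at line 1 remove [jkxyf] add [nuxuf] -> 6 lines: pmw vrl nuxuf dox oazf ghwe
Hunk 3: at line 1 remove [nuxuf,dox] add [fkq,cex,yymz] -> 7 lines: pmw vrl fkq cex yymz oazf ghwe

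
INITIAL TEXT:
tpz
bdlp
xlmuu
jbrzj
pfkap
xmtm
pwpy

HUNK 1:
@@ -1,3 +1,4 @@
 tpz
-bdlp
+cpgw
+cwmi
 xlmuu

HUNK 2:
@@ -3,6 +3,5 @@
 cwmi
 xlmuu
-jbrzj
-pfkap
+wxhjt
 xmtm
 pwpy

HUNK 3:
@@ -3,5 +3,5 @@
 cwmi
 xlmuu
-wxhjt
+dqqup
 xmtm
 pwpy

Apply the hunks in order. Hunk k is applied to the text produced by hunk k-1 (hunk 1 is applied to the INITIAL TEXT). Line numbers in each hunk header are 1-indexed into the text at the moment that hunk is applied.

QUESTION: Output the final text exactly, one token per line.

Answer: tpz
cpgw
cwmi
xlmuu
dqqup
xmtm
pwpy

Derivation:
Hunk 1: at line 1 remove [bdlp] add [cpgw,cwmi] -> 8 lines: tpz cpgw cwmi xlmuu jbrzj pfkap xmtm pwpy
Hunk 2: at line 3 remove [jbrzj,pfkap] add [wxhjt] -> 7 lines: tpz cpgw cwmi xlmuu wxhjt xmtm pwpy
Hunk 3: at line 3 remove [wxhjt] add [dqqup] -> 7 lines: tpz cpgw cwmi xlmuu dqqup xmtm pwpy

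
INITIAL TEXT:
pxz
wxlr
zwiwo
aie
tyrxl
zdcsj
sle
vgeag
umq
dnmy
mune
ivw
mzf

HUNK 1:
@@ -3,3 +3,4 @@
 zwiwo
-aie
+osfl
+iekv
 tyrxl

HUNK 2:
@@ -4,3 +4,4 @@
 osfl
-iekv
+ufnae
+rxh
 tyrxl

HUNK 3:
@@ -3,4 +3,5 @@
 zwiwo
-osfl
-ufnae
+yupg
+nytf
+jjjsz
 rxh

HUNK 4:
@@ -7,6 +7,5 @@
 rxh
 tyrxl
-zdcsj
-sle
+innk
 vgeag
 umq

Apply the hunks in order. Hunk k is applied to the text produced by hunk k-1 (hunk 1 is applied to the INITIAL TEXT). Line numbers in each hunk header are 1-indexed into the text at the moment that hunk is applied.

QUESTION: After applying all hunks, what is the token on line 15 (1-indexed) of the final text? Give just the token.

Hunk 1: at line 3 remove [aie] add [osfl,iekv] -> 14 lines: pxz wxlr zwiwo osfl iekv tyrxl zdcsj sle vgeag umq dnmy mune ivw mzf
Hunk 2: at line 4 remove [iekv] add [ufnae,rxh] -> 15 lines: pxz wxlr zwiwo osfl ufnae rxh tyrxl zdcsj sle vgeag umq dnmy mune ivw mzf
Hunk 3: at line 3 remove [osfl,ufnae] add [yupg,nytf,jjjsz] -> 16 lines: pxz wxlr zwiwo yupg nytf jjjsz rxh tyrxl zdcsj sle vgeag umq dnmy mune ivw mzf
Hunk 4: at line 7 remove [zdcsj,sle] add [innk] -> 15 lines: pxz wxlr zwiwo yupg nytf jjjsz rxh tyrxl innk vgeag umq dnmy mune ivw mzf
Final line 15: mzf

Answer: mzf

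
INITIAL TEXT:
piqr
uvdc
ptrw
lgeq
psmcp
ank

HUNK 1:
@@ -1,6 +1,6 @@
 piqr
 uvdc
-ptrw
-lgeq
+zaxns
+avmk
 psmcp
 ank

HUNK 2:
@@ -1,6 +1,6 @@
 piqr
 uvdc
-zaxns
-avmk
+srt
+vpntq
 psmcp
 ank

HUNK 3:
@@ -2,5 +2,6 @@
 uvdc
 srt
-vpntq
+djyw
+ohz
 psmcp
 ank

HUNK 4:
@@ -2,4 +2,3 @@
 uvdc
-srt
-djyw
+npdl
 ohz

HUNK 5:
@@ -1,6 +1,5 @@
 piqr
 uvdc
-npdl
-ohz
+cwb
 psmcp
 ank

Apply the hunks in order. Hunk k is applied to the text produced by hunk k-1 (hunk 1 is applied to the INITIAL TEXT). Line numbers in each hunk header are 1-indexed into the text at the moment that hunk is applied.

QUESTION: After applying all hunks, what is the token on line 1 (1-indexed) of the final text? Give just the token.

Hunk 1: at line 1 remove [ptrw,lgeq] add [zaxns,avmk] -> 6 lines: piqr uvdc zaxns avmk psmcp ank
Hunk 2: at line 1 remove [zaxns,avmk] add [srt,vpntq] -> 6 lines: piqr uvdc srt vpntq psmcp ank
Hunk 3: at line 2 remove [vpntq] add [djyw,ohz] -> 7 lines: piqr uvdc srt djyw ohz psmcp ank
Hunk 4: at line 2 remove [srt,djyw] add [npdl] -> 6 lines: piqr uvdc npdl ohz psmcp ank
Hunk 5: at line 1 remove [npdl,ohz] add [cwb] -> 5 lines: piqr uvdc cwb psmcp ank
Final line 1: piqr

Answer: piqr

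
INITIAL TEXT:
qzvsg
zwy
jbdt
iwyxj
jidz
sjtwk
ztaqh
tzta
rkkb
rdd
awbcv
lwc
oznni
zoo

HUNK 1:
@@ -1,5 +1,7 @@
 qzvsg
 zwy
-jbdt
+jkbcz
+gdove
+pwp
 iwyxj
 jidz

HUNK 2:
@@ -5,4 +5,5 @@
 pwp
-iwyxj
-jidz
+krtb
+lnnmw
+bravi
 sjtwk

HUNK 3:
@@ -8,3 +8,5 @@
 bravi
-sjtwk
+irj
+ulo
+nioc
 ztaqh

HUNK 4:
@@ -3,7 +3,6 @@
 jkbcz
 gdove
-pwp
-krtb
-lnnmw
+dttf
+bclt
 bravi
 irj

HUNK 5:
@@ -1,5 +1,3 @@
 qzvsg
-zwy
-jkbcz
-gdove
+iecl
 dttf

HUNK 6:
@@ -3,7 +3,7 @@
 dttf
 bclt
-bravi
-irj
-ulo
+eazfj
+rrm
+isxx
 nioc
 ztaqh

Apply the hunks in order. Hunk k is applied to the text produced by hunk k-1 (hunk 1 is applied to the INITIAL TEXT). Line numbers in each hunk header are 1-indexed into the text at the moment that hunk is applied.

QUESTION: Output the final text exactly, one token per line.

Hunk 1: at line 1 remove [jbdt] add [jkbcz,gdove,pwp] -> 16 lines: qzvsg zwy jkbcz gdove pwp iwyxj jidz sjtwk ztaqh tzta rkkb rdd awbcv lwc oznni zoo
Hunk 2: at line 5 remove [iwyxj,jidz] add [krtb,lnnmw,bravi] -> 17 lines: qzvsg zwy jkbcz gdove pwp krtb lnnmw bravi sjtwk ztaqh tzta rkkb rdd awbcv lwc oznni zoo
Hunk 3: at line 8 remove [sjtwk] add [irj,ulo,nioc] -> 19 lines: qzvsg zwy jkbcz gdove pwp krtb lnnmw bravi irj ulo nioc ztaqh tzta rkkb rdd awbcv lwc oznni zoo
Hunk 4: at line 3 remove [pwp,krtb,lnnmw] add [dttf,bclt] -> 18 lines: qzvsg zwy jkbcz gdove dttf bclt bravi irj ulo nioc ztaqh tzta rkkb rdd awbcv lwc oznni zoo
Hunk 5: at line 1 remove [zwy,jkbcz,gdove] add [iecl] -> 16 lines: qzvsg iecl dttf bclt bravi irj ulo nioc ztaqh tzta rkkb rdd awbcv lwc oznni zoo
Hunk 6: at line 3 remove [bravi,irj,ulo] add [eazfj,rrm,isxx] -> 16 lines: qzvsg iecl dttf bclt eazfj rrm isxx nioc ztaqh tzta rkkb rdd awbcv lwc oznni zoo

Answer: qzvsg
iecl
dttf
bclt
eazfj
rrm
isxx
nioc
ztaqh
tzta
rkkb
rdd
awbcv
lwc
oznni
zoo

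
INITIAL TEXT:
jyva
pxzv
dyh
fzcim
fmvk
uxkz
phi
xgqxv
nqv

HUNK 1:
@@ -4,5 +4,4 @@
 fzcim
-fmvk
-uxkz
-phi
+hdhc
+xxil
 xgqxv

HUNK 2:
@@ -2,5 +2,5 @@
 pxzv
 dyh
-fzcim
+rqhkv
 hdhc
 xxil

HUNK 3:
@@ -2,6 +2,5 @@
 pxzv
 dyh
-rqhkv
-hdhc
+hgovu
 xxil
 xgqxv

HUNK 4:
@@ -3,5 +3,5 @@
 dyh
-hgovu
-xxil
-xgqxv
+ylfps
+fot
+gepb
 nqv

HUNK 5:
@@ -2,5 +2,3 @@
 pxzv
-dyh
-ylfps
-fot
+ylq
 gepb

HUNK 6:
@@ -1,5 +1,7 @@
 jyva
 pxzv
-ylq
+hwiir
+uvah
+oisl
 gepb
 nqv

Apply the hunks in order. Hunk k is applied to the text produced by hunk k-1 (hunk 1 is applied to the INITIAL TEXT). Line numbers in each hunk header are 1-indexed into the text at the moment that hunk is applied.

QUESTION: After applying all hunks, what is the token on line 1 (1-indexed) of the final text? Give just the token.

Hunk 1: at line 4 remove [fmvk,uxkz,phi] add [hdhc,xxil] -> 8 lines: jyva pxzv dyh fzcim hdhc xxil xgqxv nqv
Hunk 2: at line 2 remove [fzcim] add [rqhkv] -> 8 lines: jyva pxzv dyh rqhkv hdhc xxil xgqxv nqv
Hunk 3: at line 2 remove [rqhkv,hdhc] add [hgovu] -> 7 lines: jyva pxzv dyh hgovu xxil xgqxv nqv
Hunk 4: at line 3 remove [hgovu,xxil,xgqxv] add [ylfps,fot,gepb] -> 7 lines: jyva pxzv dyh ylfps fot gepb nqv
Hunk 5: at line 2 remove [dyh,ylfps,fot] add [ylq] -> 5 lines: jyva pxzv ylq gepb nqv
Hunk 6: at line 1 remove [ylq] add [hwiir,uvah,oisl] -> 7 lines: jyva pxzv hwiir uvah oisl gepb nqv
Final line 1: jyva

Answer: jyva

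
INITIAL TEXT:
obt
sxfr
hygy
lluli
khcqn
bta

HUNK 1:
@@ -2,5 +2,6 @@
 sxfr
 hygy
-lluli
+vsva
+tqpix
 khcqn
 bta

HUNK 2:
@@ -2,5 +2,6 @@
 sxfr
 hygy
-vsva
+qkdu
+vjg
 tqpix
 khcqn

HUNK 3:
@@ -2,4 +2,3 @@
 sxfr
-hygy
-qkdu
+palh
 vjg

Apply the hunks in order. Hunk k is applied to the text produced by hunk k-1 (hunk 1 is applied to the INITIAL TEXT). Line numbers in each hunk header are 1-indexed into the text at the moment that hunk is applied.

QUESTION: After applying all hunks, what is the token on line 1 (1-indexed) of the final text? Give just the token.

Hunk 1: at line 2 remove [lluli] add [vsva,tqpix] -> 7 lines: obt sxfr hygy vsva tqpix khcqn bta
Hunk 2: at line 2 remove [vsva] add [qkdu,vjg] -> 8 lines: obt sxfr hygy qkdu vjg tqpix khcqn bta
Hunk 3: at line 2 remove [hygy,qkdu] add [palh] -> 7 lines: obt sxfr palh vjg tqpix khcqn bta
Final line 1: obt

Answer: obt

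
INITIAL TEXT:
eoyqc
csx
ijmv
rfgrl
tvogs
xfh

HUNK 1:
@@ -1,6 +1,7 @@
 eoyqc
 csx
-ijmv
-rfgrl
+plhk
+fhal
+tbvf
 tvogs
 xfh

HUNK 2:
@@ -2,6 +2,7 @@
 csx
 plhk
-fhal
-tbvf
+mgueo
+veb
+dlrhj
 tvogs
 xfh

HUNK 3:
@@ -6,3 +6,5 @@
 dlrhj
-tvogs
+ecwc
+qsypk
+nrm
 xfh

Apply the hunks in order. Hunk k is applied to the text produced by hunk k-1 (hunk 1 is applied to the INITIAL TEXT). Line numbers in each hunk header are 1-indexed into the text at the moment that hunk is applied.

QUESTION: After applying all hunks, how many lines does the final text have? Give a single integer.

Answer: 10

Derivation:
Hunk 1: at line 1 remove [ijmv,rfgrl] add [plhk,fhal,tbvf] -> 7 lines: eoyqc csx plhk fhal tbvf tvogs xfh
Hunk 2: at line 2 remove [fhal,tbvf] add [mgueo,veb,dlrhj] -> 8 lines: eoyqc csx plhk mgueo veb dlrhj tvogs xfh
Hunk 3: at line 6 remove [tvogs] add [ecwc,qsypk,nrm] -> 10 lines: eoyqc csx plhk mgueo veb dlrhj ecwc qsypk nrm xfh
Final line count: 10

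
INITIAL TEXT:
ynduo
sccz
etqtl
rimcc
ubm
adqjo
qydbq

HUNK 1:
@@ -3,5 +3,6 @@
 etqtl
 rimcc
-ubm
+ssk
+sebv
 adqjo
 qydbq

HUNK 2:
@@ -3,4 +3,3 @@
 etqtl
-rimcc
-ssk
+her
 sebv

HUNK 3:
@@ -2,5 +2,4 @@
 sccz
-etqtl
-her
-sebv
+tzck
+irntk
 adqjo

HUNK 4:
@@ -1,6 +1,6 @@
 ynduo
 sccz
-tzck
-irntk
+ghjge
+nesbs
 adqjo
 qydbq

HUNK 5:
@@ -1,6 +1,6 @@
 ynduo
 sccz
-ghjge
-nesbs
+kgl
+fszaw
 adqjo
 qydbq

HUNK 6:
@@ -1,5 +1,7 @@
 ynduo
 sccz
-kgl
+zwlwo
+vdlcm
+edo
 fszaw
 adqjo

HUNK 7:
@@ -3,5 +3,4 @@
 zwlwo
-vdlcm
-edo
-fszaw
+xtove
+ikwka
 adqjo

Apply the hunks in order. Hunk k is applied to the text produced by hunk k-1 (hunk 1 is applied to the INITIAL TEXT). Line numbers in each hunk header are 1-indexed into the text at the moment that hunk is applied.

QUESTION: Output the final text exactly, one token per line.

Answer: ynduo
sccz
zwlwo
xtove
ikwka
adqjo
qydbq

Derivation:
Hunk 1: at line 3 remove [ubm] add [ssk,sebv] -> 8 lines: ynduo sccz etqtl rimcc ssk sebv adqjo qydbq
Hunk 2: at line 3 remove [rimcc,ssk] add [her] -> 7 lines: ynduo sccz etqtl her sebv adqjo qydbq
Hunk 3: at line 2 remove [etqtl,her,sebv] add [tzck,irntk] -> 6 lines: ynduo sccz tzck irntk adqjo qydbq
Hunk 4: at line 1 remove [tzck,irntk] add [ghjge,nesbs] -> 6 lines: ynduo sccz ghjge nesbs adqjo qydbq
Hunk 5: at line 1 remove [ghjge,nesbs] add [kgl,fszaw] -> 6 lines: ynduo sccz kgl fszaw adqjo qydbq
Hunk 6: at line 1 remove [kgl] add [zwlwo,vdlcm,edo] -> 8 lines: ynduo sccz zwlwo vdlcm edo fszaw adqjo qydbq
Hunk 7: at line 3 remove [vdlcm,edo,fszaw] add [xtove,ikwka] -> 7 lines: ynduo sccz zwlwo xtove ikwka adqjo qydbq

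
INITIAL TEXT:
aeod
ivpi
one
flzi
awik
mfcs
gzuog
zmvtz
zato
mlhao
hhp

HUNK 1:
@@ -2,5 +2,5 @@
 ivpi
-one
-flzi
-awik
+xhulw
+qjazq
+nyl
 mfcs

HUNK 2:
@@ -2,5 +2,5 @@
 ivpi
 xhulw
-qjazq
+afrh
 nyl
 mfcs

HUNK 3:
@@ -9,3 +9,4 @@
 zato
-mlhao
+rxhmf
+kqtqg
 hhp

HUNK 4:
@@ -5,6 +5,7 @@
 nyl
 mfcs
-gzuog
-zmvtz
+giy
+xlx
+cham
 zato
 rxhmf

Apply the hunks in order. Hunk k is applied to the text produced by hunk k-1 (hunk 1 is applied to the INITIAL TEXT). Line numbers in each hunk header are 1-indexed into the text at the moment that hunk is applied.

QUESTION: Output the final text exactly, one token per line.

Hunk 1: at line 2 remove [one,flzi,awik] add [xhulw,qjazq,nyl] -> 11 lines: aeod ivpi xhulw qjazq nyl mfcs gzuog zmvtz zato mlhao hhp
Hunk 2: at line 2 remove [qjazq] add [afrh] -> 11 lines: aeod ivpi xhulw afrh nyl mfcs gzuog zmvtz zato mlhao hhp
Hunk 3: at line 9 remove [mlhao] add [rxhmf,kqtqg] -> 12 lines: aeod ivpi xhulw afrh nyl mfcs gzuog zmvtz zato rxhmf kqtqg hhp
Hunk 4: at line 5 remove [gzuog,zmvtz] add [giy,xlx,cham] -> 13 lines: aeod ivpi xhulw afrh nyl mfcs giy xlx cham zato rxhmf kqtqg hhp

Answer: aeod
ivpi
xhulw
afrh
nyl
mfcs
giy
xlx
cham
zato
rxhmf
kqtqg
hhp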